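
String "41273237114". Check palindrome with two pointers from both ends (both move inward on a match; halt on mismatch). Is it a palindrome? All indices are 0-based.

not a palindrome (mismatch at 2,8)

l=0 r=10: '4'=='4', l++,r--
l=1 r=9: '1'=='1', l++,r--
l=2 r=8: '2'!='1', stop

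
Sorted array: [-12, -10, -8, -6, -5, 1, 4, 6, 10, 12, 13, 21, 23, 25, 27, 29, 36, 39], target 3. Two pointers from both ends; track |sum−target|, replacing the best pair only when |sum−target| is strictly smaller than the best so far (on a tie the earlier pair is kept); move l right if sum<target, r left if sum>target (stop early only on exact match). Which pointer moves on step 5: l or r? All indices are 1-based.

l=1 r=18: -12+39=27 d=24 *, r--
l=1 r=17: -12+36=24 d=21 *, r--
l=1 r=16: -12+29=17 d=14 *, r--
l=1 r=15: -12+27=15 d=12 *, r--
l=1 r=14: -12+25=13 d=10 *, r--

r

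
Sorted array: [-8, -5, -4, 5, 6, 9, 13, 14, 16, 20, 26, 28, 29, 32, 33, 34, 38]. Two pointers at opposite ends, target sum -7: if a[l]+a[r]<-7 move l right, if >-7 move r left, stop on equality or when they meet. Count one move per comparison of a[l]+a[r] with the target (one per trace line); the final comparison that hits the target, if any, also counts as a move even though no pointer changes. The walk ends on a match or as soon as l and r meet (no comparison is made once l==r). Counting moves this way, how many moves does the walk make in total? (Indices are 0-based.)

l=0 r=16: -8+38=30 >-7, r--
l=0 r=15: -8+34=26 >-7, r--
l=0 r=14: -8+33=25 >-7, r--
l=0 r=13: -8+32=24 >-7, r--
l=0 r=12: -8+29=21 >-7, r--
l=0 r=11: -8+28=20 >-7, r--
l=0 r=10: -8+26=18 >-7, r--
l=0 r=9: -8+20=12 >-7, r--
l=0 r=8: -8+16=8 >-7, r--
l=0 r=7: -8+14=6 >-7, r--
l=0 r=6: -8+13=5 >-7, r--
l=0 r=5: -8+9=1 >-7, r--
l=0 r=4: -8+6=-2 >-7, r--
l=0 r=3: -8+5=-3 >-7, r--
l=0 r=2: -8+-4=-12 <-7, l++
l=1 r=2: -5+-4=-9 <-7, l++

16 moves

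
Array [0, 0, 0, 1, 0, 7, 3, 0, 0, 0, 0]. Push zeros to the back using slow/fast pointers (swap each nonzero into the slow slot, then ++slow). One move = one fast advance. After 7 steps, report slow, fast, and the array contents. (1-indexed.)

slow=1 fast=1: a[fast]=0, fast++
slow=1 fast=2: a[fast]=0, fast++
slow=1 fast=3: a[fast]=0, fast++
slow=1 fast=4: a[fast]=1≠0 swap→a[1]=1, slow++,fast++
slow=2 fast=5: a[fast]=0, fast++
slow=2 fast=6: a[fast]=7≠0 swap→a[2]=7, slow++,fast++
slow=3 fast=7: a[fast]=3≠0 swap→a[3]=3, slow++,fast++

slow=4, fast=8, a=[1, 7, 3, 0, 0, 0, 0, 0, 0, 0, 0]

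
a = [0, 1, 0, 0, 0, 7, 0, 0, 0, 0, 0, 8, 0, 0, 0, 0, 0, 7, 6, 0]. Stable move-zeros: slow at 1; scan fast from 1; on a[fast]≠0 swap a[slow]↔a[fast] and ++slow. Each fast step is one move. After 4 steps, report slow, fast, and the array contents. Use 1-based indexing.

slow=1 fast=1: a[fast]=0, fast++
slow=1 fast=2: a[fast]=1≠0 swap→a[1]=1, slow++,fast++
slow=2 fast=3: a[fast]=0, fast++
slow=2 fast=4: a[fast]=0, fast++

slow=2, fast=5, a=[1, 0, 0, 0, 0, 7, 0, 0, 0, 0, 0, 8, 0, 0, 0, 0, 0, 7, 6, 0]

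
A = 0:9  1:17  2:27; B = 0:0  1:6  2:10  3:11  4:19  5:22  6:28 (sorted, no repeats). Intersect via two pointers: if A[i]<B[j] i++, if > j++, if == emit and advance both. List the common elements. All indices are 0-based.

intersection = []

i=0 j=0: 9>0, j++
i=0 j=1: 9>6, j++
i=0 j=2: 9<10, i++
i=1 j=2: 17>10, j++
i=1 j=3: 17>11, j++
i=1 j=4: 17<19, i++
i=2 j=4: 27>19, j++
i=2 j=5: 27>22, j++
i=2 j=6: 27<28, i++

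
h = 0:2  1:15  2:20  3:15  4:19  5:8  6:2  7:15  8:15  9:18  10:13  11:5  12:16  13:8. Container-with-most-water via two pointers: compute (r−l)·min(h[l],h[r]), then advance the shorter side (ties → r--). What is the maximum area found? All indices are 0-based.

max area = 165

[0,13] min(2,8)*13=26 best=26 * → l++
[1,13] min(15,8)*12=96 best=96 * → r--
[1,12] min(15,16)*11=165 best=165 * → l++
[2,12] min(20,16)*10=160 best=165 → r--
[2,11] min(20,5)*9=45 best=165 → r--
[2,10] min(20,13)*8=104 best=165 → r--
[2,9] min(20,18)*7=126 best=165 → r--
[2,8] min(20,15)*6=90 best=165 → r--
[2,7] min(20,15)*5=75 best=165 → r--
[2,6] min(20,2)*4=8 best=165 → r--
[2,5] min(20,8)*3=24 best=165 → r--
[2,4] min(20,19)*2=38 best=165 → r--
[2,3] min(20,15)*1=15 best=165 → r--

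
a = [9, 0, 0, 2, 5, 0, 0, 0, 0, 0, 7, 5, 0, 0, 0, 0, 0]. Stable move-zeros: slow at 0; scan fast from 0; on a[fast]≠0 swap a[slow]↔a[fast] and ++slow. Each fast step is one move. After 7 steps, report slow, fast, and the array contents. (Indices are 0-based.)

slow=3, fast=7, a=[9, 2, 5, 0, 0, 0, 0, 0, 0, 0, 7, 5, 0, 0, 0, 0, 0]

(s=0,f=0) a[fast]=9≠0 swap→a[0]=9 → slow++,fast++
(s=1,f=1) a[fast]=0 → fast++
(s=1,f=2) a[fast]=0 → fast++
(s=1,f=3) a[fast]=2≠0 swap→a[1]=2 → slow++,fast++
(s=2,f=4) a[fast]=5≠0 swap→a[2]=5 → slow++,fast++
(s=3,f=5) a[fast]=0 → fast++
(s=3,f=6) a[fast]=0 → fast++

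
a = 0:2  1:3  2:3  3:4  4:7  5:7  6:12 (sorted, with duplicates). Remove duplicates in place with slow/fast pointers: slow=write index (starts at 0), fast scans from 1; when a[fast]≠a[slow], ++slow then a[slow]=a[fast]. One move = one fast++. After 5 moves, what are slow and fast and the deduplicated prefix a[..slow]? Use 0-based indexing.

slow=3, fast=6, prefix=[2, 3, 4, 7]

slow=0 fast=1: a[fast]=3≠a[slow]=2 write a[1]=3, slow++,fast++
slow=1 fast=2: a[fast]=3=a[slow] dup, fast++
slow=1 fast=3: a[fast]=4≠a[slow]=3 write a[2]=4, slow++,fast++
slow=2 fast=4: a[fast]=7≠a[slow]=4 write a[3]=7, slow++,fast++
slow=3 fast=5: a[fast]=7=a[slow] dup, fast++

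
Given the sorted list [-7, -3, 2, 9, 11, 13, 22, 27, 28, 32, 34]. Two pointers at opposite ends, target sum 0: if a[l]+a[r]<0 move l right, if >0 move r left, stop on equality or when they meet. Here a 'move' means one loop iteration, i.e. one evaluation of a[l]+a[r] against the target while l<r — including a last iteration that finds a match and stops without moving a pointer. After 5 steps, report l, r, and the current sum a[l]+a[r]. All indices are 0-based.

l=0, r=5, sum=6

l=0 r=10: -7+34=27 >0, r--
l=0 r=9: -7+32=25 >0, r--
l=0 r=8: -7+28=21 >0, r--
l=0 r=7: -7+27=20 >0, r--
l=0 r=6: -7+22=15 >0, r--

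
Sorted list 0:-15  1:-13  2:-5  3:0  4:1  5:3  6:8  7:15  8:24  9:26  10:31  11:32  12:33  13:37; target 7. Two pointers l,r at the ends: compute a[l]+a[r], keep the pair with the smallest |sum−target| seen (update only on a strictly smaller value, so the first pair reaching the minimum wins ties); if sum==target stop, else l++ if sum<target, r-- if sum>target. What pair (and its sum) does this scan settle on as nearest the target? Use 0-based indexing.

pair (0, 8) with sum 8 (|Δ|=1)

[0,13] -15+37=22 d=15 * → r--
[0,12] -15+33=18 d=11 * → r--
[0,11] -15+32=17 d=10 * → r--
[0,10] -15+31=16 d=9 * → r--
[0,9] -15+26=11 d=4 * → r--
[0,8] -15+24=9 d=2 * → r--
[0,7] -15+15=0 d=7 → l++
[1,7] -13+15=2 d=5 → l++
[2,7] -5+15=10 d=3 → r--
[2,6] -5+8=3 d=4 → l++
[3,6] 0+8=8 d=1 * → r--
[3,5] 0+3=3 d=4 → l++
[4,5] 1+3=4 d=3 → l++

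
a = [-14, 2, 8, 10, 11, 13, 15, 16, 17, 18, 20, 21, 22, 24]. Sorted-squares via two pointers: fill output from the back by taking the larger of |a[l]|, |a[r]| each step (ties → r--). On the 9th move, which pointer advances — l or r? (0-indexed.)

[0,13] |-14|<=|24| out[13]=576 → r--
[0,12] |-14|<=|22| out[12]=484 → r--
[0,11] |-14|<=|21| out[11]=441 → r--
[0,10] |-14|<=|20| out[10]=400 → r--
[0,9] |-14|<=|18| out[9]=324 → r--
[0,8] |-14|<=|17| out[8]=289 → r--
[0,7] |-14|<=|16| out[7]=256 → r--
[0,6] |-14|<=|15| out[6]=225 → r--
[0,5] |-14|>|13| out[5]=196 → l++

l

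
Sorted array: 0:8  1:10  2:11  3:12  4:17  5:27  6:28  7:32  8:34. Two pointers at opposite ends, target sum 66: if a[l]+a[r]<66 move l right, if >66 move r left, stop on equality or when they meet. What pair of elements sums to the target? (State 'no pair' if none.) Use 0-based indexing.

l=0 r=8: 8+34=42 <66, l++
l=1 r=8: 10+34=44 <66, l++
l=2 r=8: 11+34=45 <66, l++
l=3 r=8: 12+34=46 <66, l++
l=4 r=8: 17+34=51 <66, l++
l=5 r=8: 27+34=61 <66, l++
l=6 r=8: 28+34=62 <66, l++
l=7 r=8: 32+34=66, found

(32, 34)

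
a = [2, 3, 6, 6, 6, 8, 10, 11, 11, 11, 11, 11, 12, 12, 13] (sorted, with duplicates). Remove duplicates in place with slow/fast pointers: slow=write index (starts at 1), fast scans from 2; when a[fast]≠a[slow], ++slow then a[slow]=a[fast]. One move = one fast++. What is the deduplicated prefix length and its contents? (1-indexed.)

slow=1 fast=2: a[fast]=3≠a[slow]=2 write a[2]=3, slow++,fast++
slow=2 fast=3: a[fast]=6≠a[slow]=3 write a[3]=6, slow++,fast++
slow=3 fast=4: a[fast]=6=a[slow] dup, fast++
slow=3 fast=5: a[fast]=6=a[slow] dup, fast++
slow=3 fast=6: a[fast]=8≠a[slow]=6 write a[4]=8, slow++,fast++
slow=4 fast=7: a[fast]=10≠a[slow]=8 write a[5]=10, slow++,fast++
slow=5 fast=8: a[fast]=11≠a[slow]=10 write a[6]=11, slow++,fast++
slow=6 fast=9: a[fast]=11=a[slow] dup, fast++
slow=6 fast=10: a[fast]=11=a[slow] dup, fast++
slow=6 fast=11: a[fast]=11=a[slow] dup, fast++
slow=6 fast=12: a[fast]=11=a[slow] dup, fast++
slow=6 fast=13: a[fast]=12≠a[slow]=11 write a[7]=12, slow++,fast++
slow=7 fast=14: a[fast]=12=a[slow] dup, fast++
slow=7 fast=15: a[fast]=13≠a[slow]=12 write a[8]=13, slow++,fast++

length 8; prefix = [2, 3, 6, 8, 10, 11, 12, 13]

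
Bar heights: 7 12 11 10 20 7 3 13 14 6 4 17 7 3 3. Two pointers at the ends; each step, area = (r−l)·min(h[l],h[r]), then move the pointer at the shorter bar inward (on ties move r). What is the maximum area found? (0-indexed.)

max area = 120

[0,14] min(7,3)*14=42 best=42 * → r--
[0,13] min(7,3)*13=39 best=42 → r--
[0,12] min(7,7)*12=84 best=84 * → r--
[0,11] min(7,17)*11=77 best=84 → l++
[1,11] min(12,17)*10=120 best=120 * → l++
[2,11] min(11,17)*9=99 best=120 → l++
[3,11] min(10,17)*8=80 best=120 → l++
[4,11] min(20,17)*7=119 best=120 → r--
[4,10] min(20,4)*6=24 best=120 → r--
[4,9] min(20,6)*5=30 best=120 → r--
[4,8] min(20,14)*4=56 best=120 → r--
[4,7] min(20,13)*3=39 best=120 → r--
[4,6] min(20,3)*2=6 best=120 → r--
[4,5] min(20,7)*1=7 best=120 → r--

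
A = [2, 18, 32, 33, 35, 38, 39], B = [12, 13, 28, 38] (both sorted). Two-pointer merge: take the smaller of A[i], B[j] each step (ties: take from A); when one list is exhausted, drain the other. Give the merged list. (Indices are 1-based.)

[2, 12, 13, 18, 28, 32, 33, 35, 38, 38, 39]

i=1 j=1: A[i]=2<=B[j]=12 take 2, i++
i=2 j=1: A[i]=18>B[j]=12 take 12, j++
i=2 j=2: A[i]=18>B[j]=13 take 13, j++
i=2 j=3: A[i]=18<=B[j]=28 take 18, i++
i=3 j=3: A[i]=32>B[j]=28 take 28, j++
i=3 j=4: A[i]=32<=B[j]=38 take 32, i++
i=4 j=4: A[i]=33<=B[j]=38 take 33, i++
i=5 j=4: A[i]=35<=B[j]=38 take 35, i++
i=6 j=4: A[i]=38<=B[j]=38 take 38, i++
i=7 j=4: A[i]=39>B[j]=38 take 38, j++
i=7 j=5: B done, take A[i]=39, i++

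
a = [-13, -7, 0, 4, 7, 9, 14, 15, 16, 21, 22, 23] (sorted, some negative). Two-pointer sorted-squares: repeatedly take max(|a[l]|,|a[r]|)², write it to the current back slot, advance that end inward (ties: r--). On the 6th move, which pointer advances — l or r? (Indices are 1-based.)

r

l=1 r=12: |-13|<=|23| out[12]=529, r--
l=1 r=11: |-13|<=|22| out[11]=484, r--
l=1 r=10: |-13|<=|21| out[10]=441, r--
l=1 r=9: |-13|<=|16| out[9]=256, r--
l=1 r=8: |-13|<=|15| out[8]=225, r--
l=1 r=7: |-13|<=|14| out[7]=196, r--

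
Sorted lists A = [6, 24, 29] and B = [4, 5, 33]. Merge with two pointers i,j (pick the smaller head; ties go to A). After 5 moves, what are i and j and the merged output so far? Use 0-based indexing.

i=0 j=0: A[i]=6>B[j]=4 take 4, j++
i=0 j=1: A[i]=6>B[j]=5 take 5, j++
i=0 j=2: A[i]=6<=B[j]=33 take 6, i++
i=1 j=2: A[i]=24<=B[j]=33 take 24, i++
i=2 j=2: A[i]=29<=B[j]=33 take 29, i++

i=3, j=2, merged so far=[4, 5, 6, 24, 29]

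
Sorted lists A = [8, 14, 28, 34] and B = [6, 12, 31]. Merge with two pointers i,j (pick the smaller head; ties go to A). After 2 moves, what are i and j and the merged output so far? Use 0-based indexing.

i=1, j=1, merged so far=[6, 8]

i=0 j=0: A[i]=8>B[j]=6 take 6, j++
i=0 j=1: A[i]=8<=B[j]=12 take 8, i++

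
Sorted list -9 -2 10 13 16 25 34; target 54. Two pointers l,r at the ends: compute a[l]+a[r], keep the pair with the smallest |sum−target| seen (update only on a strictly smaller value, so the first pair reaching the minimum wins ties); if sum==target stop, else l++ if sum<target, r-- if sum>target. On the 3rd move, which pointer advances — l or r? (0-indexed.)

l

l=0 r=6: -9+34=25 d=29 *, l++
l=1 r=6: -2+34=32 d=22 *, l++
l=2 r=6: 10+34=44 d=10 *, l++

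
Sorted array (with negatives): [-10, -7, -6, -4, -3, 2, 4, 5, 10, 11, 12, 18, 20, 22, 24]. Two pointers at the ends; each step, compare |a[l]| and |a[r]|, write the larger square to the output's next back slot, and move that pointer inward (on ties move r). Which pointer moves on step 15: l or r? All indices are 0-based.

l=0 r=14: |-10|<=|24| out[14]=576, r--
l=0 r=13: |-10|<=|22| out[13]=484, r--
l=0 r=12: |-10|<=|20| out[12]=400, r--
l=0 r=11: |-10|<=|18| out[11]=324, r--
l=0 r=10: |-10|<=|12| out[10]=144, r--
l=0 r=9: |-10|<=|11| out[9]=121, r--
l=0 r=8: |-10|<=|10| out[8]=100, r--
l=0 r=7: |-10|>|5| out[7]=100, l++
l=1 r=7: |-7|>|5| out[6]=49, l++
l=2 r=7: |-6|>|5| out[5]=36, l++
l=3 r=7: |-4|<=|5| out[4]=25, r--
l=3 r=6: |-4|<=|4| out[3]=16, r--
l=3 r=5: |-4|>|2| out[2]=16, l++
l=4 r=5: |-3|>|2| out[1]=9, l++
l=5 r=5: |2|<=|2| out[0]=4, r--

r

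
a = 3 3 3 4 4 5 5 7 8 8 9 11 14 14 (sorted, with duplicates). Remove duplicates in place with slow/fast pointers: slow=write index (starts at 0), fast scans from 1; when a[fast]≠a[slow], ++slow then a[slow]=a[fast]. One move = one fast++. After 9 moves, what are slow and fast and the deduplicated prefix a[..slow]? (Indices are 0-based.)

slow=4, fast=10, prefix=[3, 4, 5, 7, 8]

(s=0,f=1) a[fast]=3=a[slow] dup → fast++
(s=0,f=2) a[fast]=3=a[slow] dup → fast++
(s=0,f=3) a[fast]=4≠a[slow]=3 write a[1]=4 → slow++,fast++
(s=1,f=4) a[fast]=4=a[slow] dup → fast++
(s=1,f=5) a[fast]=5≠a[slow]=4 write a[2]=5 → slow++,fast++
(s=2,f=6) a[fast]=5=a[slow] dup → fast++
(s=2,f=7) a[fast]=7≠a[slow]=5 write a[3]=7 → slow++,fast++
(s=3,f=8) a[fast]=8≠a[slow]=7 write a[4]=8 → slow++,fast++
(s=4,f=9) a[fast]=8=a[slow] dup → fast++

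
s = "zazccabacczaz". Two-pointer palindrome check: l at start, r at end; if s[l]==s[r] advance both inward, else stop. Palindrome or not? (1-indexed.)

palindrome

l=1 r=13: 'z'=='z', l++,r--
l=2 r=12: 'a'=='a', l++,r--
l=3 r=11: 'z'=='z', l++,r--
l=4 r=10: 'c'=='c', l++,r--
l=5 r=9: 'c'=='c', l++,r--
l=6 r=8: 'a'=='a', l++,r--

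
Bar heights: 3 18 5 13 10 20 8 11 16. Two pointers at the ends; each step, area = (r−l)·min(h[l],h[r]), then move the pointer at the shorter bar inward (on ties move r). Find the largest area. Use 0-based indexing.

l=0 r=8: min(3,16)*8=24 best=24 *, l++
l=1 r=8: min(18,16)*7=112 best=112 *, r--
l=1 r=7: min(18,11)*6=66 best=112, r--
l=1 r=6: min(18,8)*5=40 best=112, r--
l=1 r=5: min(18,20)*4=72 best=112, l++
l=2 r=5: min(5,20)*3=15 best=112, l++
l=3 r=5: min(13,20)*2=26 best=112, l++
l=4 r=5: min(10,20)*1=10 best=112, l++

max area = 112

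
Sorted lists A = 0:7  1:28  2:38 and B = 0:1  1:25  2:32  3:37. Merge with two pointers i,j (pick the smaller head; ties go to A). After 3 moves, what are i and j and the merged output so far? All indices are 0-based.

i=0 j=0: A[i]=7>B[j]=1 take 1, j++
i=0 j=1: A[i]=7<=B[j]=25 take 7, i++
i=1 j=1: A[i]=28>B[j]=25 take 25, j++

i=1, j=2, merged so far=[1, 7, 25]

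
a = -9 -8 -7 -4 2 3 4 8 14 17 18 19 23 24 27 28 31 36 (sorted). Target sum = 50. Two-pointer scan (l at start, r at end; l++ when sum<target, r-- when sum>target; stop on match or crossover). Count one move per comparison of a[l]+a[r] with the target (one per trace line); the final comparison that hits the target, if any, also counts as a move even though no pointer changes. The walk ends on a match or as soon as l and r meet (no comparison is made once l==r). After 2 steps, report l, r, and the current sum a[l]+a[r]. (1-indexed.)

[1,18] -9+36=27 <50 → l++
[2,18] -8+36=28 <50 → l++

l=3, r=18, sum=29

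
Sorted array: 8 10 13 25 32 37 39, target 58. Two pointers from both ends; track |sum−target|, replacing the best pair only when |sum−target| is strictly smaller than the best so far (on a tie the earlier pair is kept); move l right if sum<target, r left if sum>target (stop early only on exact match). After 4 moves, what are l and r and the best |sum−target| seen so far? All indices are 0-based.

[0,6] 8+39=47 d=11 * → l++
[1,6] 10+39=49 d=9 * → l++
[2,6] 13+39=52 d=6 * → l++
[3,6] 25+39=64 d=6 → r--

l=3, r=5, best |Δ|=6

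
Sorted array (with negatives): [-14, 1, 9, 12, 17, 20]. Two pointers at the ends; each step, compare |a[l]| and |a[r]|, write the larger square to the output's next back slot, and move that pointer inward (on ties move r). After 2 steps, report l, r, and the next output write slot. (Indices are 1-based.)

l=1, r=4, next write slot=4

[1,6] |-14|<=|20| out[6]=400 → r--
[1,5] |-14|<=|17| out[5]=289 → r--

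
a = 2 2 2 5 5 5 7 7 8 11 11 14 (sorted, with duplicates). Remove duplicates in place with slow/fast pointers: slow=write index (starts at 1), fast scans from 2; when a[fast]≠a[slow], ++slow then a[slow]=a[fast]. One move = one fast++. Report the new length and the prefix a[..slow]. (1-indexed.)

length 6; prefix = [2, 5, 7, 8, 11, 14]

(s=1,f=2) a[fast]=2=a[slow] dup → fast++
(s=1,f=3) a[fast]=2=a[slow] dup → fast++
(s=1,f=4) a[fast]=5≠a[slow]=2 write a[2]=5 → slow++,fast++
(s=2,f=5) a[fast]=5=a[slow] dup → fast++
(s=2,f=6) a[fast]=5=a[slow] dup → fast++
(s=2,f=7) a[fast]=7≠a[slow]=5 write a[3]=7 → slow++,fast++
(s=3,f=8) a[fast]=7=a[slow] dup → fast++
(s=3,f=9) a[fast]=8≠a[slow]=7 write a[4]=8 → slow++,fast++
(s=4,f=10) a[fast]=11≠a[slow]=8 write a[5]=11 → slow++,fast++
(s=5,f=11) a[fast]=11=a[slow] dup → fast++
(s=5,f=12) a[fast]=14≠a[slow]=11 write a[6]=14 → slow++,fast++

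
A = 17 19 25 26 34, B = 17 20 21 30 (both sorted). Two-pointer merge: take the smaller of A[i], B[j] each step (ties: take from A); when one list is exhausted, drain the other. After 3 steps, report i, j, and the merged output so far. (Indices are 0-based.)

i=2, j=1, merged so far=[17, 17, 19]

i=0 j=0: A[i]=17<=B[j]=17 take 17, i++
i=1 j=0: A[i]=19>B[j]=17 take 17, j++
i=1 j=1: A[i]=19<=B[j]=20 take 19, i++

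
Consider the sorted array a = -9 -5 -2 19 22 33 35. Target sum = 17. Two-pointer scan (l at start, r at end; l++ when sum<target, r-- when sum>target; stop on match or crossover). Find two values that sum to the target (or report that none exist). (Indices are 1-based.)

l=1 r=7: -9+35=26 >17, r--
l=1 r=6: -9+33=24 >17, r--
l=1 r=5: -9+22=13 <17, l++
l=2 r=5: -5+22=17, found

(-5, 22)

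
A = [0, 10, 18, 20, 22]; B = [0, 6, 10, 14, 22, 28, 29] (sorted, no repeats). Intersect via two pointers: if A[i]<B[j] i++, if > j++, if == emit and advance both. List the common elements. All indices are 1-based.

[i=1,j=1] 0==0 emit → i++,j++
[i=2,j=2] 10>6 → j++
[i=2,j=3] 10==10 emit → i++,j++
[i=3,j=4] 18>14 → j++
[i=3,j=5] 18<22 → i++
[i=4,j=5] 20<22 → i++
[i=5,j=5] 22==22 emit → i++,j++

intersection = [0, 10, 22]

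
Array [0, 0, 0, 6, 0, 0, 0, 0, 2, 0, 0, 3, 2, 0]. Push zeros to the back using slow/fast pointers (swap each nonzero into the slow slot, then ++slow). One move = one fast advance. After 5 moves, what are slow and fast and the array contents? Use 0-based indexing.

slow=1, fast=5, a=[6, 0, 0, 0, 0, 0, 0, 0, 2, 0, 0, 3, 2, 0]

(s=0,f=0) a[fast]=0 → fast++
(s=0,f=1) a[fast]=0 → fast++
(s=0,f=2) a[fast]=0 → fast++
(s=0,f=3) a[fast]=6≠0 swap→a[0]=6 → slow++,fast++
(s=1,f=4) a[fast]=0 → fast++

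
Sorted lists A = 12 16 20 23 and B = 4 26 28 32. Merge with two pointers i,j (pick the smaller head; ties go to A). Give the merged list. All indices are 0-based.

[4, 12, 16, 20, 23, 26, 28, 32]

[i=0,j=0] A[i]=12>B[j]=4 take 4 → j++
[i=0,j=1] A[i]=12<=B[j]=26 take 12 → i++
[i=1,j=1] A[i]=16<=B[j]=26 take 16 → i++
[i=2,j=1] A[i]=20<=B[j]=26 take 20 → i++
[i=3,j=1] A[i]=23<=B[j]=26 take 23 → i++
[i=4,j=1] A done, take B[j]=26 → j++
[i=4,j=2] A done, take B[j]=28 → j++
[i=4,j=3] A done, take B[j]=32 → j++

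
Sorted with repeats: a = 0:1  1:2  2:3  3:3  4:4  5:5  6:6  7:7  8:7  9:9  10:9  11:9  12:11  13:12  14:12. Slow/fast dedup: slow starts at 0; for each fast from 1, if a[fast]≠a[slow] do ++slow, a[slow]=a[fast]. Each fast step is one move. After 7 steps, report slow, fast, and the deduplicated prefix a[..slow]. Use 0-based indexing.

slow=0 fast=1: a[fast]=2≠a[slow]=1 write a[1]=2, slow++,fast++
slow=1 fast=2: a[fast]=3≠a[slow]=2 write a[2]=3, slow++,fast++
slow=2 fast=3: a[fast]=3=a[slow] dup, fast++
slow=2 fast=4: a[fast]=4≠a[slow]=3 write a[3]=4, slow++,fast++
slow=3 fast=5: a[fast]=5≠a[slow]=4 write a[4]=5, slow++,fast++
slow=4 fast=6: a[fast]=6≠a[slow]=5 write a[5]=6, slow++,fast++
slow=5 fast=7: a[fast]=7≠a[slow]=6 write a[6]=7, slow++,fast++

slow=6, fast=8, prefix=[1, 2, 3, 4, 5, 6, 7]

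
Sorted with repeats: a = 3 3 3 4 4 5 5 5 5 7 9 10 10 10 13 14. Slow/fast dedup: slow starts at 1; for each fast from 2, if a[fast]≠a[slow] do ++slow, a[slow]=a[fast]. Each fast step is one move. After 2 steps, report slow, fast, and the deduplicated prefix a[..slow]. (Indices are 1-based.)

(s=1,f=2) a[fast]=3=a[slow] dup → fast++
(s=1,f=3) a[fast]=3=a[slow] dup → fast++

slow=1, fast=4, prefix=[3]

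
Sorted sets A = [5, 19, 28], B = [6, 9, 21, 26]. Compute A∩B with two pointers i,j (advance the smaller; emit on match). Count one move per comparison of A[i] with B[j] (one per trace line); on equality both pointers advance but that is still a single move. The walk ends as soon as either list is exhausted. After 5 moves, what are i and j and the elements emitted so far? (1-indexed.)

i=3, j=4, emitted=[]

[i=1,j=1] 5<6 → i++
[i=2,j=1] 19>6 → j++
[i=2,j=2] 19>9 → j++
[i=2,j=3] 19<21 → i++
[i=3,j=3] 28>21 → j++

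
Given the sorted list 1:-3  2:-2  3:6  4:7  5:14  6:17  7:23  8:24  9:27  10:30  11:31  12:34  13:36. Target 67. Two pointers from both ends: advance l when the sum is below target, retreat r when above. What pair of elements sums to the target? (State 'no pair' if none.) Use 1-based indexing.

[1,13] -3+36=33 <67 → l++
[2,13] -2+36=34 <67 → l++
[3,13] 6+36=42 <67 → l++
[4,13] 7+36=43 <67 → l++
[5,13] 14+36=50 <67 → l++
[6,13] 17+36=53 <67 → l++
[7,13] 23+36=59 <67 → l++
[8,13] 24+36=60 <67 → l++
[9,13] 27+36=63 <67 → l++
[10,13] 30+36=66 <67 → l++
[11,13] 31+36=67 → found

(31, 36)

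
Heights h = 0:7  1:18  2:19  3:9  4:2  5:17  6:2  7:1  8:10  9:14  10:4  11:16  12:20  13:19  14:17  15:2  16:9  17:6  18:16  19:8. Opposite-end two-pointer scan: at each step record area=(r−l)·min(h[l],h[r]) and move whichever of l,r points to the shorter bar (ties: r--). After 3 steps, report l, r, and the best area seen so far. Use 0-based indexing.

l=1, r=17, best area=272

[0,19] min(7,8)*19=133 best=133 * → l++
[1,19] min(18,8)*18=144 best=144 * → r--
[1,18] min(18,16)*17=272 best=272 * → r--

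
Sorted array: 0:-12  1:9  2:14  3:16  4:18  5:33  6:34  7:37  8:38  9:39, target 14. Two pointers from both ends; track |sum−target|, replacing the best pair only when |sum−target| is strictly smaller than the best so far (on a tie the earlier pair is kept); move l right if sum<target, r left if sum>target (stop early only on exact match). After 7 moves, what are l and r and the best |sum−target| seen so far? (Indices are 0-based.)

[0,9] -12+39=27 d=13 * → r--
[0,8] -12+38=26 d=12 * → r--
[0,7] -12+37=25 d=11 * → r--
[0,6] -12+34=22 d=8 * → r--
[0,5] -12+33=21 d=7 * → r--
[0,4] -12+18=6 d=8 → l++
[1,4] 9+18=27 d=13 → r--

l=1, r=3, best |Δ|=7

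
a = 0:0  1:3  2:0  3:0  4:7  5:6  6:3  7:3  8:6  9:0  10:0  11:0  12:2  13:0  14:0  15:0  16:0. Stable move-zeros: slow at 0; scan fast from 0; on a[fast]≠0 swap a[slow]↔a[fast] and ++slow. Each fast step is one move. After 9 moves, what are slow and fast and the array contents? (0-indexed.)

slow=6, fast=9, a=[3, 7, 6, 3, 3, 6, 0, 0, 0, 0, 0, 0, 2, 0, 0, 0, 0]

(s=0,f=0) a[fast]=0 → fast++
(s=0,f=1) a[fast]=3≠0 swap→a[0]=3 → slow++,fast++
(s=1,f=2) a[fast]=0 → fast++
(s=1,f=3) a[fast]=0 → fast++
(s=1,f=4) a[fast]=7≠0 swap→a[1]=7 → slow++,fast++
(s=2,f=5) a[fast]=6≠0 swap→a[2]=6 → slow++,fast++
(s=3,f=6) a[fast]=3≠0 swap→a[3]=3 → slow++,fast++
(s=4,f=7) a[fast]=3≠0 swap→a[4]=3 → slow++,fast++
(s=5,f=8) a[fast]=6≠0 swap→a[5]=6 → slow++,fast++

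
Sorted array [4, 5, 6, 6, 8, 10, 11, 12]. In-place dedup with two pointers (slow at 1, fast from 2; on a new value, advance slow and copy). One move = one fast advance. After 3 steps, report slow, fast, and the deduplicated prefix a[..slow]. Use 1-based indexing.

slow=3, fast=5, prefix=[4, 5, 6]

slow=1 fast=2: a[fast]=5≠a[slow]=4 write a[2]=5, slow++,fast++
slow=2 fast=3: a[fast]=6≠a[slow]=5 write a[3]=6, slow++,fast++
slow=3 fast=4: a[fast]=6=a[slow] dup, fast++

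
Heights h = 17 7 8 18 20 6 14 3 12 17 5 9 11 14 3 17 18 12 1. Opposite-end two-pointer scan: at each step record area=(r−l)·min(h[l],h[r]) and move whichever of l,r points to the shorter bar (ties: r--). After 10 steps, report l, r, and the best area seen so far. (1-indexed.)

[1,19] min(17,1)*18=18 best=18 * → r--
[1,18] min(17,12)*17=204 best=204 * → r--
[1,17] min(17,18)*16=272 best=272 * → l++
[2,17] min(7,18)*15=105 best=272 → l++
[3,17] min(8,18)*14=112 best=272 → l++
[4,17] min(18,18)*13=234 best=272 → r--
[4,16] min(18,17)*12=204 best=272 → r--
[4,15] min(18,3)*11=33 best=272 → r--
[4,14] min(18,14)*10=140 best=272 → r--
[4,13] min(18,11)*9=99 best=272 → r--

l=4, r=12, best area=272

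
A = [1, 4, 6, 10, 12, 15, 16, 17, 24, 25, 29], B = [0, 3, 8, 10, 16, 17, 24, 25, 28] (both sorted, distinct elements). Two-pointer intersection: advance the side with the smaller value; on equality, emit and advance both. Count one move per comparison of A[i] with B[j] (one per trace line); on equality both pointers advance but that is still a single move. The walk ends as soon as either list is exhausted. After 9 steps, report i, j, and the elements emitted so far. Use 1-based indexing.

i=7, j=5, emitted=[10]

[i=1,j=1] 1>0 → j++
[i=1,j=2] 1<3 → i++
[i=2,j=2] 4>3 → j++
[i=2,j=3] 4<8 → i++
[i=3,j=3] 6<8 → i++
[i=4,j=3] 10>8 → j++
[i=4,j=4] 10==10 emit → i++,j++
[i=5,j=5] 12<16 → i++
[i=6,j=5] 15<16 → i++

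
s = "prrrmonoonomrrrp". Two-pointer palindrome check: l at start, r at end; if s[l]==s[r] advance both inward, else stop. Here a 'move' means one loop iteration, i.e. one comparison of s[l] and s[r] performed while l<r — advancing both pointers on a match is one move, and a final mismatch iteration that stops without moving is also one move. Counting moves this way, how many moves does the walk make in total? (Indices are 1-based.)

8 moves

[1,16] 'p'=='p' → l++,r--
[2,15] 'r'=='r' → l++,r--
[3,14] 'r'=='r' → l++,r--
[4,13] 'r'=='r' → l++,r--
[5,12] 'm'=='m' → l++,r--
[6,11] 'o'=='o' → l++,r--
[7,10] 'n'=='n' → l++,r--
[8,9] 'o'=='o' → l++,r--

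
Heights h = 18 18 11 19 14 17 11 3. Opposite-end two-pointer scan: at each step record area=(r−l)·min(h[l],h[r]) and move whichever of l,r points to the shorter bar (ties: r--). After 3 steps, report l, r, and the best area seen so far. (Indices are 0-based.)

l=0, r=4, best area=85

[0,7] min(18,3)*7=21 best=21 * → r--
[0,6] min(18,11)*6=66 best=66 * → r--
[0,5] min(18,17)*5=85 best=85 * → r--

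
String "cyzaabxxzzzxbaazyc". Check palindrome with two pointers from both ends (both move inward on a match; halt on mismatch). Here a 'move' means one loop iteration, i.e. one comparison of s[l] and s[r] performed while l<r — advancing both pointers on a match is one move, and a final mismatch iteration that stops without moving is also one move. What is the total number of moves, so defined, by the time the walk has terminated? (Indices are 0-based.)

[0,17] 'c'=='c' → l++,r--
[1,16] 'y'=='y' → l++,r--
[2,15] 'z'=='z' → l++,r--
[3,14] 'a'=='a' → l++,r--
[4,13] 'a'=='a' → l++,r--
[5,12] 'b'=='b' → l++,r--
[6,11] 'x'=='x' → l++,r--
[7,10] 'x'!='z' → stop

8 moves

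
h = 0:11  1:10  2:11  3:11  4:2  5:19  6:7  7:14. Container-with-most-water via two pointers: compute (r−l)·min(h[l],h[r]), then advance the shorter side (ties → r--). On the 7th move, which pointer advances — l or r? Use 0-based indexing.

r

l=0 r=7: min(11,14)*7=77 best=77 *, l++
l=1 r=7: min(10,14)*6=60 best=77, l++
l=2 r=7: min(11,14)*5=55 best=77, l++
l=3 r=7: min(11,14)*4=44 best=77, l++
l=4 r=7: min(2,14)*3=6 best=77, l++
l=5 r=7: min(19,14)*2=28 best=77, r--
l=5 r=6: min(19,7)*1=7 best=77, r--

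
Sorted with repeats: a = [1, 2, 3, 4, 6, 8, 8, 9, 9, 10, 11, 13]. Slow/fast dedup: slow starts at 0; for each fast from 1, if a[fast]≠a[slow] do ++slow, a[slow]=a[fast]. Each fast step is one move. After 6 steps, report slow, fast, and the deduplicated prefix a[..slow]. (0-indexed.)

slow=0 fast=1: a[fast]=2≠a[slow]=1 write a[1]=2, slow++,fast++
slow=1 fast=2: a[fast]=3≠a[slow]=2 write a[2]=3, slow++,fast++
slow=2 fast=3: a[fast]=4≠a[slow]=3 write a[3]=4, slow++,fast++
slow=3 fast=4: a[fast]=6≠a[slow]=4 write a[4]=6, slow++,fast++
slow=4 fast=5: a[fast]=8≠a[slow]=6 write a[5]=8, slow++,fast++
slow=5 fast=6: a[fast]=8=a[slow] dup, fast++

slow=5, fast=7, prefix=[1, 2, 3, 4, 6, 8]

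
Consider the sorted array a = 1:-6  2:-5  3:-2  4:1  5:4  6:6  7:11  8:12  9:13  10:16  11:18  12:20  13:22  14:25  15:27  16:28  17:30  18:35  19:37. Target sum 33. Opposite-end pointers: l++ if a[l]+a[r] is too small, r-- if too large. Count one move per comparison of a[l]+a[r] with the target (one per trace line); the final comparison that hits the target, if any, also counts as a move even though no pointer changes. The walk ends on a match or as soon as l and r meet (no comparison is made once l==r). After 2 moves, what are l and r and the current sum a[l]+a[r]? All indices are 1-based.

l=3, r=19, sum=35

l=1 r=19: -6+37=31 <33, l++
l=2 r=19: -5+37=32 <33, l++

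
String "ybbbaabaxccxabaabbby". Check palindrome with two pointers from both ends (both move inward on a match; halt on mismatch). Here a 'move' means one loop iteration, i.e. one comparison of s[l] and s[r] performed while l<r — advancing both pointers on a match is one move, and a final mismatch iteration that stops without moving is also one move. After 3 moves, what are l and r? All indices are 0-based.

l=0 r=19: 'y'=='y', l++,r--
l=1 r=18: 'b'=='b', l++,r--
l=2 r=17: 'b'=='b', l++,r--

l=3, r=16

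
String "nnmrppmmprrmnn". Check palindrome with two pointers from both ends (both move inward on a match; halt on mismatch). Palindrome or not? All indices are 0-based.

[0,13] 'n'=='n' → l++,r--
[1,12] 'n'=='n' → l++,r--
[2,11] 'm'=='m' → l++,r--
[3,10] 'r'=='r' → l++,r--
[4,9] 'p'!='r' → stop

not a palindrome (mismatch at 4,9)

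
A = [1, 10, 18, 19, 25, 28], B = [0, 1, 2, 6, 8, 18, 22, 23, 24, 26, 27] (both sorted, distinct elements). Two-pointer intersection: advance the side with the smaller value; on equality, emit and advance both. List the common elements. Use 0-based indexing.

intersection = [1, 18]

[i=0,j=0] 1>0 → j++
[i=0,j=1] 1==1 emit → i++,j++
[i=1,j=2] 10>2 → j++
[i=1,j=3] 10>6 → j++
[i=1,j=4] 10>8 → j++
[i=1,j=5] 10<18 → i++
[i=2,j=5] 18==18 emit → i++,j++
[i=3,j=6] 19<22 → i++
[i=4,j=6] 25>22 → j++
[i=4,j=7] 25>23 → j++
[i=4,j=8] 25>24 → j++
[i=4,j=9] 25<26 → i++
[i=5,j=9] 28>26 → j++
[i=5,j=10] 28>27 → j++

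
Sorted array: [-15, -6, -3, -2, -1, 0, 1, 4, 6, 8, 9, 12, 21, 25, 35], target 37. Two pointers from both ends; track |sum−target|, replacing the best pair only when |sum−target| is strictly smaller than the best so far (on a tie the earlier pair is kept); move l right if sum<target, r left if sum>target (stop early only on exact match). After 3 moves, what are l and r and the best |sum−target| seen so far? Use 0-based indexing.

[0,14] -15+35=20 d=17 * → l++
[1,14] -6+35=29 d=8 * → l++
[2,14] -3+35=32 d=5 * → l++

l=3, r=14, best |Δ|=5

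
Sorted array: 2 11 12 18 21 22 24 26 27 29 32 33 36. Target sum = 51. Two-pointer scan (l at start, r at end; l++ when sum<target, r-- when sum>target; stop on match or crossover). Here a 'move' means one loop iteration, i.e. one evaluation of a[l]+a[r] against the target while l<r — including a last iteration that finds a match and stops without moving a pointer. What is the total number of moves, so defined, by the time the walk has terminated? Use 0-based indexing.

5 moves

[0,12] 2+36=38 <51 → l++
[1,12] 11+36=47 <51 → l++
[2,12] 12+36=48 <51 → l++
[3,12] 18+36=54 >51 → r--
[3,11] 18+33=51 → found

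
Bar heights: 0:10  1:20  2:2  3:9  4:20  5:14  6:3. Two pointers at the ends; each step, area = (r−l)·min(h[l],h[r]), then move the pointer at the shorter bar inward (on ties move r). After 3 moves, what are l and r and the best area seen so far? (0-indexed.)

l=1, r=4, best area=56

[0,6] min(10,3)*6=18 best=18 * → r--
[0,5] min(10,14)*5=50 best=50 * → l++
[1,5] min(20,14)*4=56 best=56 * → r--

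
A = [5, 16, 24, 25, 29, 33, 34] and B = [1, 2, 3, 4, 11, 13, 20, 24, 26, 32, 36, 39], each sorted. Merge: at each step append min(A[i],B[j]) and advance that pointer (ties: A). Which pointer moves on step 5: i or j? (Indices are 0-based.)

i

[i=0,j=0] A[i]=5>B[j]=1 take 1 → j++
[i=0,j=1] A[i]=5>B[j]=2 take 2 → j++
[i=0,j=2] A[i]=5>B[j]=3 take 3 → j++
[i=0,j=3] A[i]=5>B[j]=4 take 4 → j++
[i=0,j=4] A[i]=5<=B[j]=11 take 5 → i++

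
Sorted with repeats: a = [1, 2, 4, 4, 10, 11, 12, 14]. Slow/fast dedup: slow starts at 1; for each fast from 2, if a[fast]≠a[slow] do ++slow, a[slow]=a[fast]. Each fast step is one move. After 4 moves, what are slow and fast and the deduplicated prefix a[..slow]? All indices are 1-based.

slow=1 fast=2: a[fast]=2≠a[slow]=1 write a[2]=2, slow++,fast++
slow=2 fast=3: a[fast]=4≠a[slow]=2 write a[3]=4, slow++,fast++
slow=3 fast=4: a[fast]=4=a[slow] dup, fast++
slow=3 fast=5: a[fast]=10≠a[slow]=4 write a[4]=10, slow++,fast++

slow=4, fast=6, prefix=[1, 2, 4, 10]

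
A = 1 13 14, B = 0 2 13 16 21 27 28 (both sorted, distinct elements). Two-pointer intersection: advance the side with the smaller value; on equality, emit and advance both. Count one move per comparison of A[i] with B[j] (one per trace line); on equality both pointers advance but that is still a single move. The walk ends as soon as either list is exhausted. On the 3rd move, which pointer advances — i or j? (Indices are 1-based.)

j

[i=1,j=1] 1>0 → j++
[i=1,j=2] 1<2 → i++
[i=2,j=2] 13>2 → j++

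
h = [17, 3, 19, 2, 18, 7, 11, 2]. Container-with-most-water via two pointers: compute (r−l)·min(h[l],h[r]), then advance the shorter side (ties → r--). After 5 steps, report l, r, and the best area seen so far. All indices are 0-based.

[0,7] min(17,2)*7=14 best=14 * → r--
[0,6] min(17,11)*6=66 best=66 * → r--
[0,5] min(17,7)*5=35 best=66 → r--
[0,4] min(17,18)*4=68 best=68 * → l++
[1,4] min(3,18)*3=9 best=68 → l++

l=2, r=4, best area=68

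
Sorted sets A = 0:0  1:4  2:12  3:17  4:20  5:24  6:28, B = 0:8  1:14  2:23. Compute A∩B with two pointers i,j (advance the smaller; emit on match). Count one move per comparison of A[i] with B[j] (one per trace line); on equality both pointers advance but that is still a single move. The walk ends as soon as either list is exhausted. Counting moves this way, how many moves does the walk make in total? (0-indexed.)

i=0 j=0: 0<8, i++
i=1 j=0: 4<8, i++
i=2 j=0: 12>8, j++
i=2 j=1: 12<14, i++
i=3 j=1: 17>14, j++
i=3 j=2: 17<23, i++
i=4 j=2: 20<23, i++
i=5 j=2: 24>23, j++

8 moves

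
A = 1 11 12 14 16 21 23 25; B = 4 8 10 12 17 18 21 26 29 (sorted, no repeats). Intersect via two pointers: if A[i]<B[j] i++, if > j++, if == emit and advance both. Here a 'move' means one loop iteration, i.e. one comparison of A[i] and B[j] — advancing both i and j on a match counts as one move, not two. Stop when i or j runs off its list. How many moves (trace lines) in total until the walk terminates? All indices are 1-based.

[i=1,j=1] 1<4 → i++
[i=2,j=1] 11>4 → j++
[i=2,j=2] 11>8 → j++
[i=2,j=3] 11>10 → j++
[i=2,j=4] 11<12 → i++
[i=3,j=4] 12==12 emit → i++,j++
[i=4,j=5] 14<17 → i++
[i=5,j=5] 16<17 → i++
[i=6,j=5] 21>17 → j++
[i=6,j=6] 21>18 → j++
[i=6,j=7] 21==21 emit → i++,j++
[i=7,j=8] 23<26 → i++
[i=8,j=8] 25<26 → i++

13 moves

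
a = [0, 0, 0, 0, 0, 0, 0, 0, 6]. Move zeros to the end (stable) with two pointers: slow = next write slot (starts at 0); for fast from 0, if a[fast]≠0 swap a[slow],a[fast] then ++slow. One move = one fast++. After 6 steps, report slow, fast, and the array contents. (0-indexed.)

slow=0, fast=6, a=[0, 0, 0, 0, 0, 0, 0, 0, 6]

(s=0,f=0) a[fast]=0 → fast++
(s=0,f=1) a[fast]=0 → fast++
(s=0,f=2) a[fast]=0 → fast++
(s=0,f=3) a[fast]=0 → fast++
(s=0,f=4) a[fast]=0 → fast++
(s=0,f=5) a[fast]=0 → fast++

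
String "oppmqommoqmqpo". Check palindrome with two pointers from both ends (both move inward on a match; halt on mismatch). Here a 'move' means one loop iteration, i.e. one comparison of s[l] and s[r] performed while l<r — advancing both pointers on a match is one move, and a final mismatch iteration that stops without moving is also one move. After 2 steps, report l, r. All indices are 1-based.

[1,14] 'o'=='o' → l++,r--
[2,13] 'p'=='p' → l++,r--

l=3, r=12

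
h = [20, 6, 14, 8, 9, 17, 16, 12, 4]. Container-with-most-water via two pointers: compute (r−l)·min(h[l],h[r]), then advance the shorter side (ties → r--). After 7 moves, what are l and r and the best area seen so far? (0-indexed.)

l=0, r=1, best area=96

[0,8] min(20,4)*8=32 best=32 * → r--
[0,7] min(20,12)*7=84 best=84 * → r--
[0,6] min(20,16)*6=96 best=96 * → r--
[0,5] min(20,17)*5=85 best=96 → r--
[0,4] min(20,9)*4=36 best=96 → r--
[0,3] min(20,8)*3=24 best=96 → r--
[0,2] min(20,14)*2=28 best=96 → r--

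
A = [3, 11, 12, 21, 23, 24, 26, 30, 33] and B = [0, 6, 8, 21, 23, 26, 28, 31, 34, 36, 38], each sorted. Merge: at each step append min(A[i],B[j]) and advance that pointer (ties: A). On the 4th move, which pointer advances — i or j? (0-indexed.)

[i=0,j=0] A[i]=3>B[j]=0 take 0 → j++
[i=0,j=1] A[i]=3<=B[j]=6 take 3 → i++
[i=1,j=1] A[i]=11>B[j]=6 take 6 → j++
[i=1,j=2] A[i]=11>B[j]=8 take 8 → j++

j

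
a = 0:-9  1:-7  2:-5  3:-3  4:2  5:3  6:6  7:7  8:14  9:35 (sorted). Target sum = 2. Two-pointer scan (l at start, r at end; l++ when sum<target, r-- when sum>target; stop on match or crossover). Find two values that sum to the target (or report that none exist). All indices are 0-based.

l=0 r=9: -9+35=26 >2, r--
l=0 r=8: -9+14=5 >2, r--
l=0 r=7: -9+7=-2 <2, l++
l=1 r=7: -7+7=0 <2, l++
l=2 r=7: -5+7=2, found

(-5, 7)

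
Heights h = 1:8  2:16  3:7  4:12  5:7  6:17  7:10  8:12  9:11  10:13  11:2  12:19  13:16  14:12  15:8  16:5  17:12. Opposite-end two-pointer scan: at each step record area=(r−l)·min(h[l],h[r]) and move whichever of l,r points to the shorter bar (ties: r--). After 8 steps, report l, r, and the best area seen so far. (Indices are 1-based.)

l=4, r=12, best area=180

l=1 r=17: min(8,12)*16=128 best=128 *, l++
l=2 r=17: min(16,12)*15=180 best=180 *, r--
l=2 r=16: min(16,5)*14=70 best=180, r--
l=2 r=15: min(16,8)*13=104 best=180, r--
l=2 r=14: min(16,12)*12=144 best=180, r--
l=2 r=13: min(16,16)*11=176 best=180, r--
l=2 r=12: min(16,19)*10=160 best=180, l++
l=3 r=12: min(7,19)*9=63 best=180, l++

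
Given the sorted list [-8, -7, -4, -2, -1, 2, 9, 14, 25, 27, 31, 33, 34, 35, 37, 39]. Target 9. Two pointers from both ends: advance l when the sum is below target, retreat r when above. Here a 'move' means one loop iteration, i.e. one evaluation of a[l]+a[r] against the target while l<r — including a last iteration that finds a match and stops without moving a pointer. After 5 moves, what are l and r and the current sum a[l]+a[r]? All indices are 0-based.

l=0, r=10, sum=23

[0,15] -8+39=31 >9 → r--
[0,14] -8+37=29 >9 → r--
[0,13] -8+35=27 >9 → r--
[0,12] -8+34=26 >9 → r--
[0,11] -8+33=25 >9 → r--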